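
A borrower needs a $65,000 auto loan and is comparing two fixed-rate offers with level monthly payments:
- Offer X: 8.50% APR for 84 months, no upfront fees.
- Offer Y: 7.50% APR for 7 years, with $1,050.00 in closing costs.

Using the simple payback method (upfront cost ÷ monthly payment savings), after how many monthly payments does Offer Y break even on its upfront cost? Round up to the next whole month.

33 months

Offer X: monthly rate = 8.5%/12 = 0.0070833; payment = 65,000 × 0.0070833 / (1 − (1+0.0070833)^−84) = $1,029.37.
Offer Y: monthly rate = 7.5%/12 = 0.0062500; payment = 65,000 × 0.0062500 / (1 − (1+0.0062500)^−84) = $996.99.
Monthly savings = $1,029.37 − $996.99 = $32.38.
Break-even = $1,050.00 / $32.38 = 32.43 → 33 months.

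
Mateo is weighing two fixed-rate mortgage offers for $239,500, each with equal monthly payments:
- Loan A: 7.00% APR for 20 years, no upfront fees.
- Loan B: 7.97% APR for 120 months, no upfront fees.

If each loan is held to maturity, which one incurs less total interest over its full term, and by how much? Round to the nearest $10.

Loan A: at 7.00% the monthly rate is 0.0058333, so the payment is 239,500 × 0.0058333 / (1 − 1.0058333^−240) = $1,856.84.
Total interest on Loan A = 240 × $1,856.84 − $239,500 = $206,141.60.
Loan B: monthly rate = 7.97%/12 = 0.0066417; payment = 239,500 × 0.0066417 / (1 − (1+0.0066417)^−120) = $2,902.00.
Total interest on Loan B = 120 × $2,902.00 − $239,500 = $108,740.00.
Loan B is lower by $97,401.60.

Loan B by $97,400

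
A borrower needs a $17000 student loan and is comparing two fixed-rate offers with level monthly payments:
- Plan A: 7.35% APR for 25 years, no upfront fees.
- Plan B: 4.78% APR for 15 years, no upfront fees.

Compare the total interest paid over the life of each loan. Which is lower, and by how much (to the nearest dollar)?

Plan A: at 7.35% the monthly rate is 0.0061250, so the payment is 17,000 × 0.0061250 / (1 − 1.0061250^−300) = $123.97.
Total interest on Plan A = 300 × $123.97 − $17,000 = $20,191.00.
Plan B: at 4.78% the monthly rate is 0.0039833, so the payment is 17,000 × 0.0039833 / (1 − 1.0039833^−180) = $132.49.
Total interest on Plan B = 180 × $132.49 − $17,000 = $6,848.20.
Plan B is lower by $13,342.80.

Plan B by $13,343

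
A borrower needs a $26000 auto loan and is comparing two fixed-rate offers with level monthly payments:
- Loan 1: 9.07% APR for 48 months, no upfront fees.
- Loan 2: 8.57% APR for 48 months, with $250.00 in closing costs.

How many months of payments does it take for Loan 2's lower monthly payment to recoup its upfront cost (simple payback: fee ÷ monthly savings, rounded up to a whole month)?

Loan 1: at 9.07% the monthly rate is 0.0075583, so the payment is 26,000 × 0.0075583 / (1 − 1.0075583^−48) = $647.88.
Loan 2: monthly rate = 8.57%/12 = 0.0071417; payment = 26,000 × 0.0071417 / (1 − (1+0.0071417)^−48) = $641.72.
Monthly savings = $647.88 − $641.72 = $6.16.
Break-even = $250.00 / $6.16 = 40.58 → 41 months.

41 months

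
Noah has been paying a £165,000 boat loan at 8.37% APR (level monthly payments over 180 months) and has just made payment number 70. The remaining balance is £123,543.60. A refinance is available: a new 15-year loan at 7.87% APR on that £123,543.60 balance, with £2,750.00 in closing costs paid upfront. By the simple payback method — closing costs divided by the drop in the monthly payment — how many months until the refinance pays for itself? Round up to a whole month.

7 months

Current payment = 165,000 × 8.37%/12 / (1 − (1+0.0069750)^−180) = £1,612.27.
Refinanced payment = 123,543.60 × 0.0065583 / (1 − (1+0.0065583)^−180) = £1,171.39.
Monthly savings = £1,612.27 − £1,171.39 = £440.88.
Break-even = £2,750.00 / £440.88 = 6.24 → 7 months.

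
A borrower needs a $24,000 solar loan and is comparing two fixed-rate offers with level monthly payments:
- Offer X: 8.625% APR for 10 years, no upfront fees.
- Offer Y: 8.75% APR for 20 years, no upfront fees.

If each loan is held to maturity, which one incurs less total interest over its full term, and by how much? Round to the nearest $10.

Offer X by $15,000

Offer X: monthly rate = 8.625%/12 = 0.0071875; payment = 24,000 × 0.0071875 / (1 − (1+0.0071875)^−120) = $299.17.
Total interest on Offer X = 120 × $299.17 − $24,000 = $11,900.40.
Offer Y: at 8.75% the monthly rate is 0.0072917, so the payment is 24,000 × 0.0072917 / (1 − 1.0072917^−240) = $212.09.
Total interest on Offer Y = 240 × $212.09 − $24,000 = $26,901.60.
Offer X is lower by $15,001.20.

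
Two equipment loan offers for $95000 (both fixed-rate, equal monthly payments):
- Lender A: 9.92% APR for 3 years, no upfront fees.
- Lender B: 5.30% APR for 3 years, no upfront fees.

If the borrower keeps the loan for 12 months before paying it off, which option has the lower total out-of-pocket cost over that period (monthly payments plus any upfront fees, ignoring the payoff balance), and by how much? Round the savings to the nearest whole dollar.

Lender A: at 9.92% the monthly rate is 0.0082667, so the payment is 95,000 × 0.0082667 / (1 − 1.0082667^−36) = $3,061.82.
Lender B: monthly rate = 5.3%/12 = 0.0044167; payment = 95,000 × 0.0044167 / (1 − (1+0.0044167)^−36) = $2,860.05.
Over 12 months: Lender A costs 12 × $3,061.82 = $36,741.84; Lender B costs 12 × $2,860.05 = $34,320.60.
Lender B is cheaper by $36,741.84 − $34,320.60 = $2,421.24.

Lender B by $2,421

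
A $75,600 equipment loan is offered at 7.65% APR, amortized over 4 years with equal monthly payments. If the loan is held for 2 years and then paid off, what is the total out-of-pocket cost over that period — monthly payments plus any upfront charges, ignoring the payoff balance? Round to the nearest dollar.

Monthly rate = 7.65%/12 = 0.0063750; payment = 75,600 × 0.0063750 / (1 − (1+0.0063750)^−48) = $1,833.22.
Total outlay = 24 × $1,833.22 = $43,997.28.

$43,997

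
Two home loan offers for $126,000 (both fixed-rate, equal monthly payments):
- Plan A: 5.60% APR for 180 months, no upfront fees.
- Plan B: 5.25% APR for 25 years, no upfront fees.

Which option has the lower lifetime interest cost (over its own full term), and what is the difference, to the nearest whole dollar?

Plan A: monthly rate = 5.6%/12 = 0.0046667; payment = 126,000 × 0.0046667 / (1 − (1+0.0046667)^−180) = $1,036.22.
Total interest on Plan A = 180 × $1,036.22 − $126,000 = $60,519.60.
Plan B: monthly rate = 5.25%/12 = 0.0043750; payment = 126,000 × 0.0043750 / (1 − (1+0.0043750)^−300) = $755.05.
Total interest on Plan B = 300 × $755.05 − $126,000 = $100,515.00.
Plan A is lower by $39,995.40.

Plan A by $39,995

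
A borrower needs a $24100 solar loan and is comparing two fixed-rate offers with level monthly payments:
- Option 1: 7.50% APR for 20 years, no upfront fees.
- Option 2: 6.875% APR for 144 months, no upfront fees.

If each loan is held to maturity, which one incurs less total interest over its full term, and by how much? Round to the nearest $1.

Option 2 by $11,137

Option 1: at 7.50% the monthly rate is 0.0062500, so the payment is 24,100 × 0.0062500 / (1 − 1.0062500^−240) = $194.15.
Total interest on Option 1 = 240 × $194.15 − $24,100 = $22,496.00.
Option 2: monthly rate = 6.875%/12 = 0.0057292; payment = 24,100 × 0.0057292 / (1 − (1+0.0057292)^−144) = $246.24.
Total interest on Option 2 = 144 × $246.24 − $24,100 = $11,358.56.
Option 2 is lower by $11,137.44.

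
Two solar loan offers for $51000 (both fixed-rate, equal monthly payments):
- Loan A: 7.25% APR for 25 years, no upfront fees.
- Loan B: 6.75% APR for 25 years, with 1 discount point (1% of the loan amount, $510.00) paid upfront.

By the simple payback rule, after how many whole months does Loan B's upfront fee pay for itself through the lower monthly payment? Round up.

Loan A: at 7.25% the monthly rate is 0.0060417, so the payment is 51,000 × 0.0060417 / (1 − 1.0060417^−300) = $368.63.
Loan B: at 6.75% the monthly rate is 0.0056250, so the payment is 51,000 × 0.0056250 / (1 − 1.0056250^−300) = $352.36.
Monthly savings = $368.63 − $352.36 = $16.27.
Break-even = $510.00 / $16.27 = 31.35 → 32 months.

32 months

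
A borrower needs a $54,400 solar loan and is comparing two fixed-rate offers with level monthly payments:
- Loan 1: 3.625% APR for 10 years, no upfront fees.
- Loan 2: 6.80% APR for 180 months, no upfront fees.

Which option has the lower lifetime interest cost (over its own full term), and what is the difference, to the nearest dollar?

Loan 1 by $21,986

Loan 1: monthly rate = 3.625%/12 = 0.0030208; payment = 54,400 × 0.0030208 / (1 − (1+0.0030208)^−120) = $541.13.
Total interest on Loan 1 = 120 × $541.13 − $54,400 = $10,535.60.
Loan 2: at 6.80% the monthly rate is 0.0056667, so the payment is 54,400 × 0.0056667 / (1 − 1.0056667^−180) = $482.90.
Total interest on Loan 2 = 180 × $482.90 − $54,400 = $32,522.00.
Loan 1 is lower by $21,986.40.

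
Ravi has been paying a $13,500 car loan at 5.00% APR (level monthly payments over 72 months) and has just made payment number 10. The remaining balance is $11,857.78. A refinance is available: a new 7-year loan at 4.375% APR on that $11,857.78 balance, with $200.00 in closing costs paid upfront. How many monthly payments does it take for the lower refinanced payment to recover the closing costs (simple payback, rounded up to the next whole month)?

4 months

Current payment = 13,500 × 5%/12 / (1 − (1+0.0041667)^−72) = $217.42.
Refinanced payment = 11,857.78 × 0.0036458 / (1 − (1+0.0036458)^−84) = $164.14.
Monthly savings = $217.42 − $164.14 = $53.28.
Break-even = $200.00 / $53.28 = 3.75 → 4 months.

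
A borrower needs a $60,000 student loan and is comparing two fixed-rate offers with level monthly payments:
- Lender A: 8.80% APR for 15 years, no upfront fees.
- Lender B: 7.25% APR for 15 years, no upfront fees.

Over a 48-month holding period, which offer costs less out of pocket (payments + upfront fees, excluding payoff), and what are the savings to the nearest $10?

Lender A: monthly rate = 8.8%/12 = 0.0073333; payment = 60,000 × 0.0073333 / (1 − (1+0.0073333)^−180) = $601.44.
Lender B: monthly rate = 7.25%/12 = 0.0060417; payment = 60,000 × 0.0060417 / (1 − (1+0.0060417)^−180) = $547.72.
Over 48 months: Lender A costs 48 × $601.44 = $28,869.12; Lender B costs 48 × $547.72 = $26,290.56.
Lender B is cheaper by $28,869.12 − $26,290.56 = $2,578.56.

Lender B by $2,580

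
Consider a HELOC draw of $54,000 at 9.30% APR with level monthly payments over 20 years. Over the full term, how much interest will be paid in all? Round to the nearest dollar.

Monthly rate = 9.3%/12 = 0.0077500; payment = 54,000 × 0.0077500 / (1 − (1+0.0077500)^−240) = $496.32.
Total paid = 240 × $496.32 = $119,116.80; interest = $119,116.80 − $54,000 = $65,116.80.

$65,117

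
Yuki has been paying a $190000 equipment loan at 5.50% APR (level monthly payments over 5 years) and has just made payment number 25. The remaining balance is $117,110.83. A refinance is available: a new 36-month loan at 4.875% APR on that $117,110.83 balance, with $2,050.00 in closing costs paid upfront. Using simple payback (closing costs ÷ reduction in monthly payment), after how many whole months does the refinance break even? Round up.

17 months

Current payment = 190,000 × 5.5%/12 / (1 − (1+0.0045833)^−60) = $3,629.22.
Refinanced payment = 117,110.83 × 0.0040625 / (1 − (1+0.0040625)^−36) = $3,503.35.
Monthly savings = $3,629.22 − $3,503.35 = $125.87.
Break-even = $2,050.00 / $125.87 = 16.29 → 17 months.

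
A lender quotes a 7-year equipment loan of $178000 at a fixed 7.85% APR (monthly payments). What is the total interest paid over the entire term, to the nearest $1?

$53,929

Monthly rate = 7.85%/12 = 0.0065417; payment = 178,000 × 0.0065417 / (1 − (1+0.0065417)^−84) = $2,761.06.
Total paid = 84 × $2,761.06 = $231,929.04; interest = $231,929.04 − $178,000 = $53,929.04.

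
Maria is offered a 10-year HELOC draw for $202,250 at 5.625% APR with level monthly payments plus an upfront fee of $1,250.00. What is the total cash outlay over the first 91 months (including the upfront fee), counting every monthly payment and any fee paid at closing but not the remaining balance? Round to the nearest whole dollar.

Monthly rate = 5.625%/12 = 0.0046875; payment = 202,250 × 0.0046875 / (1 − (1+0.0046875)^−120) = $2,207.49.
Total outlay = 91 × $2,207.49 + $1,250.00 = $202,131.59.

$202,132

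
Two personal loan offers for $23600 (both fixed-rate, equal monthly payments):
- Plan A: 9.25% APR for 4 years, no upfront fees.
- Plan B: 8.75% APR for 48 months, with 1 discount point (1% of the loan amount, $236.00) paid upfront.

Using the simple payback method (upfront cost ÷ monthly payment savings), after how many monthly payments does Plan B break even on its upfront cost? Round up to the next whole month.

Plan A: at 9.25% the monthly rate is 0.0077083, so the payment is 23,600 × 0.0077083 / (1 − 1.0077083^−48) = $590.09.
Plan B: at 8.75% the monthly rate is 0.0072917, so the payment is 23,600 × 0.0072917 / (1 − 1.0072917^−48) = $584.49.
Monthly savings = $590.09 − $584.49 = $5.60.
Break-even = $236.00 / $5.60 = 42.14 → 43 months.

43 months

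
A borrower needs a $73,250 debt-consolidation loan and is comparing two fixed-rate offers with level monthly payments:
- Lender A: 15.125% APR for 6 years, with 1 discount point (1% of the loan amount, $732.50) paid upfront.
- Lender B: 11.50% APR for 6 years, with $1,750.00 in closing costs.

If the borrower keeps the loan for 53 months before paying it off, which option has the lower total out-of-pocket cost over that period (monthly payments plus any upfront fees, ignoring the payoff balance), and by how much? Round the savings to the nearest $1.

Lender B by $6,443

Lender A: monthly rate = 15.125%/12 = 0.0126042; payment = 73,250 × 0.0126042 / (1 − (1+0.0126042)^−72) = $1,553.85.
Lender B: at 11.50% the monthly rate is 0.0095833, so the payment is 73,250 × 0.0095833 / (1 − 1.0095833^−72) = $1,413.08.
Over 53 months: Lender A costs 53 × $1,553.85 + $732.50 = $83,086.55; Lender B costs 53 × $1,413.08 + $1,750.00 = $76,643.24.
Lender B is cheaper by $83,086.55 − $76,643.24 = $6,443.31.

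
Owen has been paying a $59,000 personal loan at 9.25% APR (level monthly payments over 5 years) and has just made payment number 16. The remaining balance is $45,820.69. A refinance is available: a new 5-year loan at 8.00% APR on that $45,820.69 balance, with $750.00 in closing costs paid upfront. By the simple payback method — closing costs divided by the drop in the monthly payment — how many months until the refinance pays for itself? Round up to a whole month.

Current payment = 59,000 × 9.25%/12 / (1 − (1+0.0077083)^−60) = $1,231.91.
Refinanced payment = 45,820.69 × 0.0066667 / (1 − (1+0.0066667)^−60) = $929.08.
Monthly savings = $1,231.91 − $929.08 = $302.83.
Break-even = $750.00 / $302.83 = 2.48 → 3 months.

3 months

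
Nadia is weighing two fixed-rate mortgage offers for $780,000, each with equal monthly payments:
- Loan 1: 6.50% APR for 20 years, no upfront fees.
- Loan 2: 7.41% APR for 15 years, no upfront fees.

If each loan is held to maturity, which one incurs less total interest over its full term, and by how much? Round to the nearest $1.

Loan 1: at 6.50% the monthly rate is 0.0054167, so the payment is 780,000 × 0.0054167 / (1 − 1.0054167^−240) = $5,815.47.
Total interest on Loan 1 = 240 × $5,815.47 − $780,000 = $615,712.80.
Loan 2: monthly rate = 7.41%/12 = 0.0061750; payment = 780,000 × 0.0061750 / (1 − (1+0.0061750)^−180) = $7,190.86.
Total interest on Loan 2 = 180 × $7,190.86 − $780,000 = $514,354.80.
Loan 2 is lower by $101,358.00.

Loan 2 by $101,358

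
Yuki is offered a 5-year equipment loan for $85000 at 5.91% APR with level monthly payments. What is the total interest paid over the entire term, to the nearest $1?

At 5.91% the monthly rate is 0.0049250, so the payment is 85,000 × 0.0049250 / (1 − 1.0049250^−60) = $1,639.73.
Total paid = 60 × $1,639.73 = $98,383.80; interest = $98,383.80 − $85,000 = $13,383.80.

$13,384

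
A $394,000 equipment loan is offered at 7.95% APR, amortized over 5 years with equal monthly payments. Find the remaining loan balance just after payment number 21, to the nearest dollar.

$273,453

With monthly rate i = 7.95%/12 = 0.0066250, the balance after k of n payments is P · [(1+i)^n − (1+i)^k] / [(1+i)^n − 1].
(1+0.0066250)^60 = 1.48615027 and (1+0.0066250)^21 = 1.14874056, so the balance is 394,000 × (1.48615027 − 1.14874056) / (1.48615027 − 1) = $273,453.37.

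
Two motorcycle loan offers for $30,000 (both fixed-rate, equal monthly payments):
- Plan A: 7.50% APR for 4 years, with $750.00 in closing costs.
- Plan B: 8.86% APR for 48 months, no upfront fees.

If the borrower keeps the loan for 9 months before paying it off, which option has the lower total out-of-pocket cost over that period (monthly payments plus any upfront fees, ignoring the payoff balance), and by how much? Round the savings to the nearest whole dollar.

Plan A: at 7.50% the monthly rate is 0.0062500, so the payment is 30,000 × 0.0062500 / (1 − 1.0062500^−48) = $725.37.
Plan B: at 8.86% the monthly rate is 0.0073833, so the payment is 30,000 × 0.0073833 / (1 − 1.0073833^−48) = $744.56.
Over 9 months: Plan A costs 9 × $725.37 + $750.00 = $7,278.33; Plan B costs 9 × $744.56 = $6,701.04.
Plan B is cheaper by $7,278.33 − $6,701.04 = $577.29.

Plan B by $577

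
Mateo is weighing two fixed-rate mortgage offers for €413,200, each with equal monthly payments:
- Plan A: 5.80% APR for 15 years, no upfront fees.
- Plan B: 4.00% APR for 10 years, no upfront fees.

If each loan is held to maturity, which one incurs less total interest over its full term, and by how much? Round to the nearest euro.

Plan B by €117,605

Plan A: at 5.80% the monthly rate is 0.0048333, so the payment is 413,200 × 0.0048333 / (1 − 1.0048333^−180) = €3,442.33.
Total interest on Plan A = 180 × €3,442.33 − €413,200 = €206,419.40.
Plan B: at 4.00% the monthly rate is 0.0033333, so the payment is 413,200 × 0.0033333 / (1 − 1.0033333^−120) = €4,183.45.
Total interest on Plan B = 120 × €4,183.45 − €413,200 = €88,814.00.
Plan B is lower by €117,605.40.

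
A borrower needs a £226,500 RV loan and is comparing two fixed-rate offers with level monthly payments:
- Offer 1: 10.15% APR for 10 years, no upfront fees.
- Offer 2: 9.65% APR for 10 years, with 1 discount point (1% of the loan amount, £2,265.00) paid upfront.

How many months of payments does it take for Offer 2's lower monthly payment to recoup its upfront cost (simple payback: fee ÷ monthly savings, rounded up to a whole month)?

37 months

Offer 1: at 10.15% the monthly rate is 0.0084583, so the payment is 226,500 × 0.0084583 / (1 − 1.0084583^−120) = £3,012.06.
Offer 2: monthly rate = 9.65%/12 = 0.0080417; payment = 226,500 × 0.0080417 / (1 − (1+0.0080417)^−120) = £2,949.49.
Monthly savings = £3,012.06 − £2,949.49 = £62.57.
Break-even = £2,265.00 / £62.57 = 36.20 → 37 months.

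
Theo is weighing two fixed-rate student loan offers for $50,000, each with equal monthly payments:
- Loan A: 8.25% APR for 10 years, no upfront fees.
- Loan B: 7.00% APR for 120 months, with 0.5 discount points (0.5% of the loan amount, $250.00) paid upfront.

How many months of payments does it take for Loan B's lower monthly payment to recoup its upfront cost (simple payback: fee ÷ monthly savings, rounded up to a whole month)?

8 months

Loan A: monthly rate = 8.25%/12 = 0.0068750; payment = 50,000 × 0.0068750 / (1 − (1+0.0068750)^−120) = $613.26.
Loan B: monthly rate = 7%/12 = 0.0058333; payment = 50,000 × 0.0058333 / (1 − (1+0.0058333)^−120) = $580.54.
Monthly savings = $613.26 − $580.54 = $32.72.
Break-even = $250.00 / $32.72 = 7.64 → 8 months.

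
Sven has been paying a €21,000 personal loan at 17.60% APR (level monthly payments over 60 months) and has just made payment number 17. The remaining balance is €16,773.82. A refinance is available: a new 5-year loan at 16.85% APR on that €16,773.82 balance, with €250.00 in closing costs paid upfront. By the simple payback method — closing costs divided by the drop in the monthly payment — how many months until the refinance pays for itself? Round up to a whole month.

Current payment = 21,000 × 17.6%/12 / (1 − (1+0.0146667)^−60) = €528.70.
Refinanced payment = 16,773.82 × 0.0140417 / (1 − (1+0.0140417)^−60) = €415.52.
Monthly savings = €528.70 − €415.52 = €113.18.
Break-even = €250.00 / €113.18 = 2.21 → 3 months.

3 months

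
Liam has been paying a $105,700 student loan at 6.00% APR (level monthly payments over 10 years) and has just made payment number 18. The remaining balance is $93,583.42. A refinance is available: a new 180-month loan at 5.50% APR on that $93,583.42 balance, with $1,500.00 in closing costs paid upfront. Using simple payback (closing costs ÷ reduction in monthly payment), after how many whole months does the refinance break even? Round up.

Current payment = 105,700 × 6%/12 / (1 − (1+0.0050000)^−120) = $1,173.49.
Refinanced payment = 93,583.42 × 0.0045833 / (1 − (1+0.0045833)^−180) = $764.65.
Monthly savings = $1,173.49 − $764.65 = $408.84.
Break-even = $1,500.00 / $408.84 = 3.67 → 4 months.

4 months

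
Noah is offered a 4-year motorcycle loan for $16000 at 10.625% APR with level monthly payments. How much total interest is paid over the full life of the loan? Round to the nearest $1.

Monthly rate = 10.625%/12 = 0.0088542; payment = 16,000 × 0.0088542 / (1 − (1+0.0088542)^−48) = $410.62.
Total paid = 48 × $410.62 = $19,709.76; interest = $19,709.76 − $16,000 = $3,709.76.

$3,710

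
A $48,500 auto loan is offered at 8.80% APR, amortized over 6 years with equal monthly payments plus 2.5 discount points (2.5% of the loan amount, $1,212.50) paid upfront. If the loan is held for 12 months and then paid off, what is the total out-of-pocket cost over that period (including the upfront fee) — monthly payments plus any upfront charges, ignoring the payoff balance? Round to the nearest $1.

Monthly rate = 8.8%/12 = 0.0073333; payment = 48,500 × 0.0073333 / (1 − (1+0.0073333)^−72) = $869.43.
Total outlay = 12 × $869.43 + $1,212.50 = $11,645.66.

$11,646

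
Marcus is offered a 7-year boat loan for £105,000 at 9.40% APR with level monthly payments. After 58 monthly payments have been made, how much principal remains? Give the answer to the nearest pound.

With monthly rate i = 9.4%/12 = 0.0078333, the balance after k of n payments is P · [(1+i)^n − (1+i)^k] / [(1+i)^n − 1].
(1+0.0078333)^84 = 1.92598247 and (1+0.0078333)^58 = 1.57233708, so the balance is 105,000 × (1.92598247 − 1.57233708) / (1.92598247 − 1) = £40,100.94.

£40,101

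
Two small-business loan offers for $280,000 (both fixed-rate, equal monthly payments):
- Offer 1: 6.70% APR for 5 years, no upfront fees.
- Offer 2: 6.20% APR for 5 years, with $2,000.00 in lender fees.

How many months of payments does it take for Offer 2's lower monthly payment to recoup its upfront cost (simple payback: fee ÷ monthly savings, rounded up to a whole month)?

31 months

Offer 1: at 6.70% the monthly rate is 0.0055833, so the payment is 280,000 × 0.0055833 / (1 − 1.0055833^−60) = $5,504.79.
Offer 2: monthly rate = 6.2%/12 = 0.0051667; payment = 280,000 × 0.0051667 / (1 − (1+0.0051667)^−60) = $5,439.26.
Monthly savings = $5,504.79 − $5,439.26 = $65.53.
Break-even = $2,000.00 / $65.53 = 30.52 → 31 months.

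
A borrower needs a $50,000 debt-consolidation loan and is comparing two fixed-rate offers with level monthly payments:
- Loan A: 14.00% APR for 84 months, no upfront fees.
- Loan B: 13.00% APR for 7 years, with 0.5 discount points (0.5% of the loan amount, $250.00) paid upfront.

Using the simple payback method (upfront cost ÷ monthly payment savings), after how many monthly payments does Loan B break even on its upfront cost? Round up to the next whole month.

Loan A: at 14.00% the monthly rate is 0.0116667, so the payment is 50,000 × 0.0116667 / (1 − 1.0116667^−84) = $937.00.
Loan B: at 13.00% the monthly rate is 0.0108333, so the payment is 50,000 × 0.0108333 / (1 − 1.0108333^−84) = $909.60.
Monthly savings = $937.00 − $909.60 = $27.40.
Break-even = $250.00 / $27.40 = 9.12 → 10 months.

10 months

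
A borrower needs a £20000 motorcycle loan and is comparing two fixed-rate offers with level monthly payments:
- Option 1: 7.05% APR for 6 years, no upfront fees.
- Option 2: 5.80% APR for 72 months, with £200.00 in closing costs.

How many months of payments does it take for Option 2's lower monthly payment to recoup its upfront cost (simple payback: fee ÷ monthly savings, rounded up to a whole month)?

17 months

Option 1: at 7.05% the monthly rate is 0.0058750, so the payment is 20,000 × 0.0058750 / (1 − 1.0058750^−72) = £341.46.
Option 2: at 5.80% the monthly rate is 0.0048333, so the payment is 20,000 × 0.0048333 / (1 − 1.0048333^−72) = £329.57.
Monthly savings = £341.46 − £329.57 = £11.89.
Break-even = £200.00 / £11.89 = 16.82 → 17 months.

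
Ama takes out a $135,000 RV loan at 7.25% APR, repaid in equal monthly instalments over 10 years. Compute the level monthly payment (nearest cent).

$1,584.91

At 7.25% the monthly rate is 0.0060417, so the payment is 135,000 × 0.0060417 / (1 − 1.0060417^−120) = $1,584.91.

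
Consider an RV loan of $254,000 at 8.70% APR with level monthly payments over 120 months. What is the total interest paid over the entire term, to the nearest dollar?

Monthly rate = 8.7%/12 = 0.0072500; payment = 254,000 × 0.0072500 / (1 − (1+0.0072500)^−120) = $3,176.47.
Total paid = 120 × $3,176.47 = $381,176.40; interest = $381,176.40 − $254,000 = $127,176.40.

$127,176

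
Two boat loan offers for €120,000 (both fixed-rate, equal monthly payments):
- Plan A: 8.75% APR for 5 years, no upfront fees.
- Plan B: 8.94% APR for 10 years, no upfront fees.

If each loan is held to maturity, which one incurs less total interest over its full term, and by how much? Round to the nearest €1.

Plan A by €33,358

Plan A: monthly rate = 8.75%/12 = 0.0072917; payment = 120,000 × 0.0072917 / (1 − (1+0.0072917)^−60) = €2,476.47.
Total interest on Plan A = 60 × €2,476.47 − €120,000 = €28,588.20.
Plan B: at 8.94% the monthly rate is 0.0074500, so the payment is 120,000 × 0.0074500 / (1 − 1.0074500^−120) = €1,516.22.
Total interest on Plan B = 120 × €1,516.22 − €120,000 = €61,946.40.
Plan A is lower by €33,358.20.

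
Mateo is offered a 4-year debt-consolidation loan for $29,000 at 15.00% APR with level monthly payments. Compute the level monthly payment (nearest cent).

At 15.00% the monthly rate is 0.0125000, so the payment is 29,000 × 0.0125000 / (1 − 1.0125000^−48) = $807.09.

$807.09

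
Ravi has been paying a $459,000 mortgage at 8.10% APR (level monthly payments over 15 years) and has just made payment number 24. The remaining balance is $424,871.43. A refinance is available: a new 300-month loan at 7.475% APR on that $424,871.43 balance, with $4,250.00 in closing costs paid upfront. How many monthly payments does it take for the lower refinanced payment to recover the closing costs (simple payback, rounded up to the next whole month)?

Current payment = 459,000 × 8.1%/12 / (1 − (1+0.0067500)^−180) = $4,412.98.
Refinanced payment = 424,871.43 × 0.0062292 / (1 − (1+0.0062292)^−300) = $3,132.86.
Monthly savings = $4,412.98 − $3,132.86 = $1,280.12.
Break-even = $4,250.00 / $1,280.12 = 3.32 → 4 months.

4 months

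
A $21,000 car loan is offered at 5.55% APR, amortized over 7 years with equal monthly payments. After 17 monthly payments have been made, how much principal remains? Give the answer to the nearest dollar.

$17,380

With monthly rate i = 5.55%/12 = 0.0046250, the balance after k of n payments is P · [(1+i)^n − (1+i)^k] / [(1+i)^n − 1].
(1+0.0046250)^84 = 1.47344671 and (1+0.0046250)^17 = 1.08160250, so the balance is 21,000 × (1.47344671 − 1.08160250) / (1.47344671 − 1) = $17,380.47.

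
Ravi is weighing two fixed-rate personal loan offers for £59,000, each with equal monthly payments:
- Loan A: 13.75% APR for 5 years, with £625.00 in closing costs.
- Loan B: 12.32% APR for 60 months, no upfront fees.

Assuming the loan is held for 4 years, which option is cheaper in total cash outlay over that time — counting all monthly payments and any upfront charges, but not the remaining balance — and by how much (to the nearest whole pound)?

Loan B by £2,699

Loan A: monthly rate = 13.75%/12 = 0.0114583; payment = 59,000 × 0.0114583 / (1 − (1+0.0114583)^−60) = £1,365.19.
Loan B: at 12.32% the monthly rate is 0.0102667, so the payment is 59,000 × 0.0102667 / (1 − 1.0102667^−60) = £1,321.98.
Over 48 months: Loan A costs 48 × £1,365.19 + £625.00 = £66,154.12; Loan B costs 48 × £1,321.98 = £63,455.04.
Loan B is cheaper by £66,154.12 − £63,455.04 = £2,699.08.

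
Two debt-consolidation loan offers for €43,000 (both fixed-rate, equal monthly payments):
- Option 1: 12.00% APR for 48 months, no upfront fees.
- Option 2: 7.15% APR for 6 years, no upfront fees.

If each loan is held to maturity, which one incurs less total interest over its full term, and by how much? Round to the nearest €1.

Option 2 by €1,346

Option 1: monthly rate = 12%/12 = 0.0100000; payment = 43,000 × 0.0100000 / (1 − (1+0.0100000)^−48) = €1,132.35.
Total interest on Option 1 = 48 × €1,132.35 − €43,000 = €11,352.80.
Option 2: monthly rate = 7.15%/12 = 0.0059583; payment = 43,000 × 0.0059583 / (1 − (1+0.0059583)^−72) = €736.21.
Total interest on Option 2 = 72 × €736.21 − €43,000 = €10,007.12.
Option 2 is lower by €1,345.68.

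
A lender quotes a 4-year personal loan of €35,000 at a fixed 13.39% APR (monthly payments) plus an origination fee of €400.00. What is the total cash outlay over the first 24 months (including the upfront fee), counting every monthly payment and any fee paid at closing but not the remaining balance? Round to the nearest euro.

€23,098

Monthly rate = 13.39%/12 = 0.0111583; payment = 35,000 × 0.0111583 / (1 − (1+0.0111583)^−48) = €945.75.
Total outlay = 24 × €945.75 + €400.00 = €23,098.00.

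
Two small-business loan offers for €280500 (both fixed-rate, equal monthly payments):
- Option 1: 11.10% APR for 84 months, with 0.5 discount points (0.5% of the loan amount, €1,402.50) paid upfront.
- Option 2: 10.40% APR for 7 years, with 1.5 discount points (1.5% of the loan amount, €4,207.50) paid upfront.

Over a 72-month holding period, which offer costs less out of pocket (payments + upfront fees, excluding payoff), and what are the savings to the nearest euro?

Option 2 by €4,596

Option 1: monthly rate = 11.1%/12 = 0.0092500; payment = 280,500 × 0.0092500 / (1 − (1+0.0092500)^−84) = €4,817.60.
Option 2: monthly rate = 10.4%/12 = 0.0086667; payment = 280,500 × 0.0086667 / (1 − (1+0.0086667)^−84) = €4,714.81.
Over 72 months: Option 1 costs 72 × €4,817.60 + €1,402.50 = €348,269.70; Option 2 costs 72 × €4,714.81 + €4,207.50 = €343,673.82.
Option 2 is cheaper by €348,269.70 − €343,673.82 = €4,595.88.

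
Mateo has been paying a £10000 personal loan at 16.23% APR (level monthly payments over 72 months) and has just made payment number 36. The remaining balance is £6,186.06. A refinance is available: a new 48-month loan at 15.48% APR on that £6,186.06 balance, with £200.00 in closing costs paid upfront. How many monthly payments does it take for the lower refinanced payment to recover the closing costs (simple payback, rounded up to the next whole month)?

Current payment = 10,000 × 16.23%/12 / (1 − (1+0.0135250)^−72) = £218.19.
Refinanced payment = 6,186.06 × 0.0129000 / (1 − (1+0.0129000)^−48) = £173.67.
Monthly savings = £218.19 − £173.67 = £44.52.
Break-even = £200.00 / £44.52 = 4.49 → 5 months.

5 months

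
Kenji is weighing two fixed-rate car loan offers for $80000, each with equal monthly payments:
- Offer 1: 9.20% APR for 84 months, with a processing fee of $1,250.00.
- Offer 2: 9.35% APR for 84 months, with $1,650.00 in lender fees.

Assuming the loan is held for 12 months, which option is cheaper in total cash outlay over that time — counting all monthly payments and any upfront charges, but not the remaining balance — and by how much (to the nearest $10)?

Offer 1: at 9.20% the monthly rate is 0.0076667, so the payment is 80,000 × 0.0076667 / (1 − 1.0076667^−84) = $1,295.26.
Offer 2: monthly rate = 9.35%/12 = 0.0077917; payment = 80,000 × 0.0077917 / (1 − (1+0.0077917)^−84) = $1,301.38.
Over 12 months: Offer 1 costs 12 × $1,295.26 + $1,250.00 = $16,793.12; Offer 2 costs 12 × $1,301.38 + $1,650.00 = $17,266.56.
Offer 1 is cheaper by $17,266.56 − $16,793.12 = $473.44.

Offer 1 by $470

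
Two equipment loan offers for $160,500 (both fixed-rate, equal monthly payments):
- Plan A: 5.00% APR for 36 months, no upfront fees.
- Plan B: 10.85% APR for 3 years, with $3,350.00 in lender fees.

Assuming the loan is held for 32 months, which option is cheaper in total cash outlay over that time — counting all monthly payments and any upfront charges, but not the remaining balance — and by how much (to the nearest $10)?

Plan A by $17,200

Plan A: monthly rate = 5%/12 = 0.0041667; payment = 160,500 × 0.0041667 / (1 − (1+0.0041667)^−36) = $4,810.33.
Plan B: monthly rate = 10.85%/12 = 0.0090417; payment = 160,500 × 0.0090417 / (1 − (1+0.0090417)^−36) = $5,243.17.
Over 32 months: Plan A costs 32 × $4,810.33 = $153,930.56; Plan B costs 32 × $5,243.17 + $3,350.00 = $171,131.44.
Plan A is cheaper by $171,131.44 − $153,930.56 = $17,200.88.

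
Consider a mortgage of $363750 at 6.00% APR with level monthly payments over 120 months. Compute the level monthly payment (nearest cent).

$4,038.37

At 6.00% the monthly rate is 0.0050000, so the payment is 363,750 × 0.0050000 / (1 − 1.0050000^−120) = $4,038.37.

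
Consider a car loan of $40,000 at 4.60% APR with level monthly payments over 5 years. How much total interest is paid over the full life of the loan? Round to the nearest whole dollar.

Monthly rate = 4.6%/12 = 0.0038333; payment = 40,000 × 0.0038333 / (1 − (1+0.0038333)^−60) = $747.54.
Total paid = 60 × $747.54 = $44,852.40; interest = $44,852.40 − $40,000 = $4,852.40.

$4,852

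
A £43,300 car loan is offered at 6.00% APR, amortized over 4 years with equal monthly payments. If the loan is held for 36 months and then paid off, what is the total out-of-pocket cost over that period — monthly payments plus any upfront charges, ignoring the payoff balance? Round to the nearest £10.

At 6.00% the monthly rate is 0.0050000, so the payment is 43,300 × 0.0050000 / (1 − 1.0050000^−48) = £1,016.90.
Total outlay = 36 × £1,016.90 = £36,608.40.

£36,610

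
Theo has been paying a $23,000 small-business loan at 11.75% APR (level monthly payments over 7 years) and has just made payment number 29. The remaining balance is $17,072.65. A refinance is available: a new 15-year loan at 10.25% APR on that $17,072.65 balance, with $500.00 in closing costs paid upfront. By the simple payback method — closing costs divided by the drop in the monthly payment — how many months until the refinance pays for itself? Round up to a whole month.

3 months

Current payment = 23,000 × 11.75%/12 / (1 − (1+0.0097917)^−84) = $402.94.
Refinanced payment = 17,072.65 × 0.0085417 / (1 − (1+0.0085417)^−180) = $186.08.
Monthly savings = $402.94 − $186.08 = $216.86.
Break-even = $500.00 / $216.86 = 2.31 → 3 months.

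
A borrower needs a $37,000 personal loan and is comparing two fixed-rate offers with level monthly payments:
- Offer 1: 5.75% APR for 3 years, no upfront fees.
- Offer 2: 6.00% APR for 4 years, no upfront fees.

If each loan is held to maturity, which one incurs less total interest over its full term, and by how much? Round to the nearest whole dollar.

Offer 1: monthly rate = 5.75%/12 = 0.0047917; payment = 37,000 × 0.0047917 / (1 − (1+0.0047917)^−36) = $1,121.43.
Total interest on Offer 1 = 36 × $1,121.43 − $37,000 = $3,371.48.
Offer 2: monthly rate = 6%/12 = 0.0050000; payment = 37,000 × 0.0050000 / (1 − (1+0.0050000)^−48) = $868.95.
Total interest on Offer 2 = 48 × $868.95 − $37,000 = $4,709.60.
Offer 1 is lower by $1,338.12.

Offer 1 by $1,338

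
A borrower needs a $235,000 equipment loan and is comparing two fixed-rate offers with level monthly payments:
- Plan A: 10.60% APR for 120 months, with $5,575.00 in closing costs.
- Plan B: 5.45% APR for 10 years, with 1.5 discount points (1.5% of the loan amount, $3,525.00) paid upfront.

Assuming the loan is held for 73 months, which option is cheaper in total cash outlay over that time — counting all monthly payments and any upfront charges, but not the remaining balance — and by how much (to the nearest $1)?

Plan A: at 10.60% the monthly rate is 0.0088333, so the payment is 235,000 × 0.0088333 / (1 − 1.0088333^−120) = $3,184.15.
Plan B: monthly rate = 5.45%/12 = 0.0045417; payment = 235,000 × 0.0045417 / (1 − (1+0.0045417)^−120) = $2,544.55.
Over 73 months: Plan A costs 73 × $3,184.15 + $5,575.00 = $238,017.95; Plan B costs 73 × $2,544.55 + $3,525.00 = $189,277.15.
Plan B is cheaper by $238,017.95 − $189,277.15 = $48,740.80.

Plan B by $48,741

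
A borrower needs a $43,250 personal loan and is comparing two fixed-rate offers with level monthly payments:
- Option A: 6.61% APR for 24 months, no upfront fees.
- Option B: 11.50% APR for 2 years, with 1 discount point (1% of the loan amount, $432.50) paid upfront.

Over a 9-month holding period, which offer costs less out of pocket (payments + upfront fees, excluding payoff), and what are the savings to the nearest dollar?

Option A: monthly rate = 6.61%/12 = 0.0055083; payment = 43,250 × 0.0055083 / (1 − (1+0.0055083)^−24) = $1,928.78.
Option B: monthly rate = 11.5%/12 = 0.0095833; payment = 43,250 × 0.0095833 / (1 − (1+0.0095833)^−24) = $2,025.84.
Over 9 months: Option A costs 9 × $1,928.78 = $17,359.02; Option B costs 9 × $2,025.84 + $432.50 = $18,665.06.
Option A is cheaper by $18,665.06 − $17,359.02 = $1,306.04.

Option A by $1,306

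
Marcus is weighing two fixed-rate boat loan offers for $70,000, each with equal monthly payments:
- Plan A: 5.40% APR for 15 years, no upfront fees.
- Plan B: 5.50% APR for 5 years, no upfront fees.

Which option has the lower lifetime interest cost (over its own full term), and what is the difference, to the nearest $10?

Plan A: monthly rate = 5.4%/12 = 0.0045000; payment = 70,000 × 0.0045000 / (1 − (1+0.0045000)^−180) = $568.25.
Total interest on Plan A = 180 × $568.25 − $70,000 = $32,285.00.
Plan B: monthly rate = 5.5%/12 = 0.0045833; payment = 70,000 × 0.0045833 / (1 − (1+0.0045833)^−60) = $1,337.08.
Total interest on Plan B = 60 × $1,337.08 − $70,000 = $10,224.80.
Plan B is lower by $22,060.20.

Plan B by $22,060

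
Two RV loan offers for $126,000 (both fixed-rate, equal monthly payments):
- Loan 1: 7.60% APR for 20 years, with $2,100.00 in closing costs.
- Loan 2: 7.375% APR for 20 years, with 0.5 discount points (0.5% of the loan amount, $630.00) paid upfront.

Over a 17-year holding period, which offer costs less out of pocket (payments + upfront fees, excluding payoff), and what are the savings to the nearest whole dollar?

Loan 2 by $5,005

Loan 1: monthly rate = 7.6%/12 = 0.0063333; payment = 126,000 × 0.0063333 / (1 − (1+0.0063333)^−240) = $1,022.77.
Loan 2: at 7.375% the monthly rate is 0.0061458, so the payment is 126,000 × 0.0061458 / (1 − 1.0061458^−240) = $1,005.44.
Over 204 months: Loan 1 costs 204 × $1,022.77 + $2,100.00 = $210,745.08; Loan 2 costs 204 × $1,005.44 + $630.00 = $205,739.76.
Loan 2 is cheaper by $210,745.08 − $205,739.76 = $5,005.32.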